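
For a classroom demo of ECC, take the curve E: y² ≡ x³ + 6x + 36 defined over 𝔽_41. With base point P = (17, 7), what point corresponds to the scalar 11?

Double-and-add on 11 = (1011)₂. Start with P = (17, 7) for the leading 1-bit.
double: tangent at (17, 7): λ = (3·17² + 6)/(2·7) ≡ 12/14. 14⁻¹ ≡ 3 (mod 41) since 14·3 = 42 ≡ 1, so λ ≡ 12·3 ≡ 36.
  x = λ² - 17 - 17 = 1296 - 34 ≡ 32; y = λ·(17 - 32) - 7 ≡ 27. → (32, 27)
double: tangent at (32, 27): λ = (3·32² + 6)/(2·27) ≡ 3/13. 13⁻¹ ≡ 19 (mod 41) since 13·19 = 247 ≡ 1, so λ ≡ 3·19 ≡ 16.
  x = λ² - 32 - 32 = 256 - 64 ≡ 28; y = λ·(32 - 28) - 27 ≡ 37. → (28, 37)
add P: (28, 37) + (17, 7). λ = (7 - 37)/(17 - 28) ≡ 11/30 mod 41. 30⁻¹ ≡ 26 (mod 41), so λ ≡ 40.
  x = λ² - 28 - 17 = 1600 - 45 ≡ 38; y = λ·(28 - 38) - 37 ≡ 14. → (38, 14)
double: tangent at (38, 14): λ = (3·38² + 6)/(2·14) ≡ 33/28. 28⁻¹ ≡ 22 (mod 41) since 28·22 = 616 ≡ 1, so λ ≡ 33·22 ≡ 29.
  x = λ² - 38 - 38 = 841 - 76 ≡ 27; y = λ·(38 - 27) - 14 ≡ 18. → (27, 18)
add P: (27, 18) + (17, 7). λ = (7 - 18)/(17 - 27) ≡ 30/31 mod 41. 31⁻¹ ≡ 4 (mod 41) since 31·4 = 124 ≡ 1, so λ ≡ 38.
  x = λ² - 27 - 17 = 1444 - 44 ≡ 6; y = λ·(27 - 6) - 18 ≡ 1. → (6, 1)

(6, 1)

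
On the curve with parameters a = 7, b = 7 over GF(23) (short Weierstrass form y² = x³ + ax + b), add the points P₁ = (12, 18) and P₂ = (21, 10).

(12, 18) + (21, 10). λ = (10 - 18)/(21 - 12) ≡ 15/9 mod 23. 9⁻¹ ≡ 18 (mod 23), so λ ≡ 17.
  x = λ² - 12 - 21 = 289 - 33 ≡ 3; y = λ·(12 - 3) - 18 ≡ 20. → (3, 20)

(3, 20)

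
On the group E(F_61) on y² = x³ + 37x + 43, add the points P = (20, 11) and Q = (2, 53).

(58, 37)

(20, 11) + (2, 53). λ = (53 - 11)/(2 - 20) ≡ 42/43 mod 61. 43⁻¹ ≡ 44 (mod 61), so λ ≡ 18.
  x = λ² - 20 - 2 = 324 - 22 ≡ 58; y = λ·(20 - 58) - 11 ≡ 37. → (58, 37)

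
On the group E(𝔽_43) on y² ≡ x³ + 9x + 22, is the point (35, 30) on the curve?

yes

y² = 30² ≡ 40; x³ + 9x + 22 = 43212 ≡ 40 (mod 43). 40 = 40.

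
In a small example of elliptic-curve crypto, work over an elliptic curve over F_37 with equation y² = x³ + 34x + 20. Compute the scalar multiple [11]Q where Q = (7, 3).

(7, 34)

Double-and-add on 11 = (1011)₂. Start with Q = (7, 3) for the leading 1-bit.
double: tangent at (7, 3): λ = (3·7² + 34)/(2·3) ≡ 33/6. 6⁻¹ ≡ 31 (mod 37), so λ ≡ 33·31 ≡ 24.
  x = λ² - 7 - 7 = 576 - 14 ≡ 7; y = λ·(7 - 7) - 3 ≡ 34. → (7, 34)
double: tangent at (7, 34): λ = (3·7² + 34)/(2·34) ≡ 33/31. 31⁻¹ ≡ 6 (mod 37), so λ ≡ 33·6 ≡ 13.
  x = λ² - 7 - 7 = 169 - 14 ≡ 7; y = λ·(7 - 7) - 34 ≡ 3. → (7, 3)
add Q: tangent at (7, 3): λ = (3·7² + 34)/(2·3) ≡ 33/6. 6⁻¹ ≡ 31 (mod 37), so λ ≡ 33·31 ≡ 24.
  x = λ² - 7 - 7 = 576 - 14 ≡ 7; y = λ·(7 - 7) - 3 ≡ 34. → (7, 34)
double: tangent at (7, 34): λ = (3·7² + 34)/(2·34) ≡ 33/31. 31⁻¹ ≡ 6 (mod 37) since 31·6 = 186 ≡ 1, so λ ≡ 33·6 ≡ 13.
  x = λ² - 7 - 7 = 169 - 14 ≡ 7; y = λ·(7 - 7) - 34 ≡ 3. → (7, 3)
add Q: tangent at (7, 3): λ = (3·7² + 34)/(2·3) ≡ 33/6. 6⁻¹ ≡ 31 (mod 37), so λ ≡ 33·31 ≡ 24.
  x = λ² - 7 - 7 = 576 - 14 ≡ 7; y = λ·(7 - 7) - 3 ≡ 34. → (7, 34)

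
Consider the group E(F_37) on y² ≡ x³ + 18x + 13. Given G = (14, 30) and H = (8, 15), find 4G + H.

First 4G:
Double-and-add on 4 = (100)₂. Start with G = (14, 30) for the leading 1-bit.
double: tangent at (14, 30): λ = (3·14² + 18)/(2·30) ≡ 14/23. 23⁻¹ ≡ 29 (mod 37), so λ ≡ 14·29 ≡ 36.
  x = λ² - 14 - 14 = 1296 - 28 ≡ 10; y = λ·(14 - 10) - 30 ≡ 3. → (10, 3)
double: tangent at (10, 3): λ = (3·10² + 18)/(2·3) ≡ 22/6. 6⁻¹ ≡ 31 (mod 37), so λ ≡ 22·31 ≡ 16.
  x = λ² - 10 - 10 = 256 - 20 ≡ 14; y = λ·(10 - 14) - 3 ≡ 7. → (14, 7)
4G = (14, 7).
Finally 4G + H:
(14, 7) + (8, 15). λ = (15 - 7)/(8 - 14) ≡ 8/31 mod 37. 31⁻¹ ≡ 6 (mod 37), so λ ≡ 11.
  x = λ² - 14 - 8 = 121 - 22 ≡ 25; y = λ·(14 - 25) - 7 ≡ 20. → (25, 20)

(25, 20)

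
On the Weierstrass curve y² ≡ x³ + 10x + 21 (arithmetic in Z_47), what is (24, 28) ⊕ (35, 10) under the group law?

(0, 31)

(24, 28) + (35, 10). λ = (10 - 28)/(35 - 24) ≡ 29/11 mod 47. 11⁻¹ ≡ 30 (mod 47), so λ ≡ 24.
  x = λ² - 24 - 35 = 576 - 59 ≡ 0; y = λ·(24 - 0) - 28 ≡ 31. → (0, 31)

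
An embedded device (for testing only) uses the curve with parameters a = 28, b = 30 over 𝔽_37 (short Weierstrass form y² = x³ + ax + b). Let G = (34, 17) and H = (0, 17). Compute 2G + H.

First 2G:
Repeated addition: build up to 2G.
2G: tangent at (34, 17): λ = (3·34² + 28)/(2·17) ≡ 18/34. 34⁻¹ ≡ 12 (mod 37) since 34·12 = 408 ≡ 1, so λ ≡ 18·12 ≡ 31.
  x = λ² - 34 - 34 = 961 - 68 ≡ 5; y = λ·(34 - 5) - 17 ≡ 31. → (5, 31)
2G = (5, 31).
Finally 2G + H:
(5, 31) + (0, 17). λ = (17 - 31)/(0 - 5) ≡ 23/32 mod 37. 32⁻¹ ≡ 22 (mod 37), so λ ≡ 25.
  x = λ² - 5 - 0 = 625 - 5 ≡ 28; y = λ·(5 - 28) - 31 ≡ 23. → (28, 23)

(28, 23)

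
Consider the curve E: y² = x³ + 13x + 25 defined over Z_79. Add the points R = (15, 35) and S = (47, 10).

(72, 12)

(15, 35) + (47, 10). λ = (10 - 35)/(47 - 15) ≡ 54/32 mod 79. 32⁻¹ ≡ 42 (mod 79) since 32·42 = 1344 ≡ 1, so λ ≡ 56.
  x = λ² - 15 - 47 = 3136 - 62 ≡ 72; y = λ·(15 - 72) - 35 ≡ 12. → (72, 12)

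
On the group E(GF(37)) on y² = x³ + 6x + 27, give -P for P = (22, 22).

-(22, 22) = (22, -22 mod 37) = (22, 15).

(22, 15)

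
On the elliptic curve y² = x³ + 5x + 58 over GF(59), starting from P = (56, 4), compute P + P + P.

(26, 8)

Repeated addition: build up to 3P.
2P: tangent at (56, 4): λ = (3·56² + 5)/(2·4) ≡ 32/8. 8⁻¹ ≡ 37 (mod 59), so λ ≡ 32·37 ≡ 4.
  x = λ² - 56 - 56 = 16 - 112 ≡ 22; y = λ·(56 - 22) - 4 ≡ 14. → (22, 14)
3P: (22, 14) + (56, 4). λ = (4 - 14)/(56 - 22) ≡ 49/34 mod 59. 34⁻¹ ≡ 33 (mod 59) since 34·33 = 1122 ≡ 1, so λ ≡ 24.
  x = λ² - 22 - 56 = 576 - 78 ≡ 26; y = λ·(22 - 26) - 14 ≡ 8. → (26, 8)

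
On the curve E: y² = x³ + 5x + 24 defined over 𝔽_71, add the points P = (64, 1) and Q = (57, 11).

(10, 3)

(64, 1) + (57, 11). λ = (11 - 1)/(57 - 64) ≡ 10/64 mod 71. 64⁻¹ ≡ 10 (mod 71) since 64·10 = 640 ≡ 1, so λ ≡ 29.
  x = λ² - 64 - 57 = 841 - 121 ≡ 10; y = λ·(64 - 10) - 1 ≡ 3. → (10, 3)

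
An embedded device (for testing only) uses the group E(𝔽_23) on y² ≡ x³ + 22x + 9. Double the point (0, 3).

tangent at (0, 3): λ = (3·0² + 22)/(2·3) ≡ 22/6. 6⁻¹ ≡ 4 (mod 23) since 6·4 = 24 ≡ 1, so λ ≡ 22·4 ≡ 19.
  x = λ² - 0 - 0 = 361 - 0 ≡ 16; y = λ·(0 - 16) - 3 ≡ 15. → (16, 15)

(16, 15)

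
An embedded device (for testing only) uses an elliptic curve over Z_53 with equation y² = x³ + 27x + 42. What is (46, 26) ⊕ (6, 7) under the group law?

(46, 26) + (6, 7). λ = (7 - 26)/(6 - 46) ≡ 34/13 mod 53. 13⁻¹ ≡ 49 (mod 53), so λ ≡ 23.
  x = λ² - 46 - 6 = 529 - 52 ≡ 0; y = λ·(46 - 0) - 26 ≡ 25. → (0, 25)

(0, 25)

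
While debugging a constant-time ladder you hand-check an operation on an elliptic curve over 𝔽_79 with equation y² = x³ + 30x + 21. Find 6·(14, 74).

Write P = (14, 74).
Repeated addition: build up to 6P.
2P: tangent at (14, 74): λ = (3·14² + 30)/(2·74) ≡ 65/69. 69⁻¹ ≡ 71 (mod 79), so λ ≡ 65·71 ≡ 33.
  x = λ² - 14 - 14 = 1089 - 28 ≡ 34; y = λ·(14 - 34) - 74 ≡ 56. → (34, 56)
3P: (34, 56) + (14, 74). λ = (74 - 56)/(14 - 34) ≡ 18/59 mod 79. 59⁻¹ ≡ 75 (mod 79) since 59·75 = 4425 ≡ 1, so λ ≡ 7.
  x = λ² - 34 - 14 = 49 - 48 ≡ 1; y = λ·(34 - 1) - 56 ≡ 17. → (1, 17)
4P: (1, 17) + (14, 74). λ = (74 - 17)/(14 - 1) ≡ 57/13 mod 79. 13⁻¹ ≡ 73 (mod 79) since 13·73 = 949 ≡ 1, so λ ≡ 53.
  x = λ² - 1 - 14 = 2809 - 15 ≡ 29; y = λ·(1 - 29) - 17 ≡ 0. → (29, 0)
5P: (29, 0) + (14, 74). λ = (74 - 0)/(14 - 29) ≡ 74/64 mod 79. 64⁻¹ ≡ 21 (mod 79), so λ ≡ 53.
  x = λ² - 29 - 14 = 2809 - 43 ≡ 1; y = λ·(29 - 1) - 0 ≡ 62. → (1, 62)
6P: (1, 62) + (14, 74). λ = (74 - 62)/(14 - 1) ≡ 12/13 mod 79. 13⁻¹ ≡ 73 (mod 79) since 13·73 = 949 ≡ 1, so λ ≡ 7.
  x = λ² - 1 - 14 = 49 - 15 ≡ 34; y = λ·(1 - 34) - 62 ≡ 23. → (34, 23)

(34, 23)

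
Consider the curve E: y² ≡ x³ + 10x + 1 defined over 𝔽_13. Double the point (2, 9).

tangent at (2, 9): λ = (3·2² + 10)/(2·9) ≡ 9/5. 5⁻¹ ≡ 8 (mod 13), so λ ≡ 9·8 ≡ 7.
  x = λ² - 2 - 2 = 49 - 4 ≡ 6; y = λ·(2 - 6) - 9 ≡ 2. → (6, 2)

(6, 2)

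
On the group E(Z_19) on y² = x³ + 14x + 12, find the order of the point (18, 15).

2P: tangent at (18, 15): λ = (3·18² + 14)/(2·15) ≡ 17/11. 11⁻¹ ≡ 7 (mod 19), so λ ≡ 17·7 ≡ 5.
  x = λ² - 18 - 18 = 25 - 36 ≡ 8; y = λ·(18 - 8) - 15 ≡ 16. → (8, 16)
3P: (8, 16) + (18, 15). λ = (15 - 16)/(18 - 8) ≡ 18/10 mod 19. 10⁻¹ ≡ 2 (mod 19), so λ ≡ 17.
  x = λ² - 8 - 18 = 289 - 26 ≡ 16; y = λ·(8 - 16) - 16 ≡ 0. → (16, 0)
4P: (16, 0) + (18, 15). λ = (15 - 0)/(18 - 16) ≡ 15/2 mod 19. 2⁻¹ ≡ 10 (mod 19), so λ ≡ 17.
  x = λ² - 16 - 18 = 289 - 34 ≡ 8; y = λ·(16 - 8) - 0 ≡ 3. → (8, 3)
5P: (8, 3) + (18, 15). λ = (15 - 3)/(18 - 8) ≡ 12/10 mod 19. 10⁻¹ ≡ 2 (mod 19) since 10·2 = 20 ≡ 1, so λ ≡ 5.
  x = λ² - 8 - 18 = 25 - 26 ≡ 18; y = λ·(8 - 18) - 3 ≡ 4. → (18, 4)
6P: (18, 4) + (18, 15): same x and y₁ ≡ -y₂, so the sum is O.
6P = O, so the order is 6.

6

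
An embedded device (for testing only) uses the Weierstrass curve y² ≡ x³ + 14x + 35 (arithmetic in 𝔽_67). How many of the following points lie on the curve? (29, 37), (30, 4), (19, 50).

(29, 37): 37² ≡ 29, rhs ≡ 40 → off.
(30, 4): 4² ≡ 16, rhs ≡ 52 → off.
(19, 50): 50² ≡ 21, rhs ≡ 58 → off.

0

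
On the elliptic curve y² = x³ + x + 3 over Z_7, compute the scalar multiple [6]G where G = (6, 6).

Double-and-add on 6 = (110)₂. Start with G = (6, 6) for the leading 1-bit.
double: tangent at (6, 6): λ = (3·6² + 1)/(2·6) ≡ 4/5. 5⁻¹ ≡ 3 (mod 7), so λ ≡ 4·3 ≡ 5.
  x = λ² - 6 - 6 = 25 - 12 ≡ 6; y = λ·(6 - 6) - 6 ≡ 1. → (6, 1)
add G: (6, 1) + (6, 6): same x and y₁ ≡ -y₂, so the sum is O.
double: O + O = O (identity).

O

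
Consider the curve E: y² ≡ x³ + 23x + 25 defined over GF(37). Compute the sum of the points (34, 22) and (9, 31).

(20, 7)

(34, 22) + (9, 31). λ = (31 - 22)/(9 - 34) ≡ 9/12 mod 37. 12⁻¹ ≡ 34 (mod 37) since 12·34 = 408 ≡ 1, so λ ≡ 10.
  x = λ² - 34 - 9 = 100 - 43 ≡ 20; y = λ·(34 - 20) - 22 ≡ 7. → (20, 7)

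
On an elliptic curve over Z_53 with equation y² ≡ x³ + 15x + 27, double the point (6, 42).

tangent at (6, 42): λ = (3·6² + 15)/(2·42) ≡ 17/31. 31⁻¹ ≡ 12 (mod 53), so λ ≡ 17·12 ≡ 45.
  x = λ² - 6 - 6 = 2025 - 12 ≡ 52; y = λ·(6 - 52) - 42 ≡ 8. → (52, 8)

(52, 8)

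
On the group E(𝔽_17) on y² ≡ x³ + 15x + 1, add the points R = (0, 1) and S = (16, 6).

(9, 10)

(0, 1) + (16, 6). λ = (6 - 1)/(16 - 0) ≡ 5/16 mod 17. 16⁻¹ ≡ 16 (mod 17), so λ ≡ 12.
  x = λ² - 0 - 16 = 144 - 16 ≡ 9; y = λ·(0 - 9) - 1 ≡ 10. → (9, 10)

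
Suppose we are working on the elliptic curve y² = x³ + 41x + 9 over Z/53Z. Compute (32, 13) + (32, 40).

O

The two points share x = 32 and their y-coordinates satisfy 13 + 40 ≡ 0 (mod 53), so they are inverses. Their sum is O.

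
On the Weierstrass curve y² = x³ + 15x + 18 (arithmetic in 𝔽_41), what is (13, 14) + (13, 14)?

(31, 37)

tangent at (13, 14): λ = (3·13² + 15)/(2·14) ≡ 30/28. 28⁻¹ ≡ 22 (mod 41), so λ ≡ 30·22 ≡ 4.
  x = λ² - 13 - 13 = 16 - 26 ≡ 31; y = λ·(13 - 31) - 14 ≡ 37. → (31, 37)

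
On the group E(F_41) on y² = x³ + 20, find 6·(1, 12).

(1, 29)

Write P = (1, 12).
Double-and-add on 6 = (110)₂. Start with P = (1, 12) for the leading 1-bit.
double: tangent at (1, 12): λ = (3·1² + 0)/(2·12) ≡ 3/24. 24⁻¹ ≡ 12 (mod 41), so λ ≡ 3·12 ≡ 36.
  x = λ² - 1 - 1 = 1296 - 2 ≡ 23; y = λ·(1 - 23) - 12 ≡ 16. → (23, 16)
add P: (23, 16) + (1, 12). λ = (12 - 16)/(1 - 23) ≡ 37/19 mod 41. 19⁻¹ ≡ 13 (mod 41) since 19·13 = 247 ≡ 1, so λ ≡ 30.
  x = λ² - 23 - 1 = 900 - 24 ≡ 15; y = λ·(23 - 15) - 16 ≡ 19. → (15, 19)
double: tangent at (15, 19): λ = (3·15² + 0)/(2·19) ≡ 19/38. 38⁻¹ ≡ 27 (mod 41), so λ ≡ 19·27 ≡ 21.
  x = λ² - 15 - 15 = 441 - 30 ≡ 1; y = λ·(15 - 1) - 19 ≡ 29. → (1, 29)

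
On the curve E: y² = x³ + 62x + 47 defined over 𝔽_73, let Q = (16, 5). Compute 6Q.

(11, 4)

Double-and-add on 6 = (110)₂. Start with Q = (16, 5) for the leading 1-bit.
double: tangent at (16, 5): λ = (3·16² + 62)/(2·5) ≡ 27/10. 10⁻¹ ≡ 22 (mod 73) since 10·22 = 220 ≡ 1, so λ ≡ 27·22 ≡ 10.
  x = λ² - 16 - 16 = 100 - 32 ≡ 68; y = λ·(16 - 68) - 5 ≡ 59. → (68, 59)
add Q: (68, 59) + (16, 5). λ = (5 - 59)/(16 - 68) ≡ 19/21 mod 73. 21⁻¹ ≡ 7 (mod 73) since 21·7 = 147 ≡ 1, so λ ≡ 60.
  x = λ² - 68 - 16 = 3600 - 84 ≡ 12; y = λ·(68 - 12) - 59 ≡ 16. → (12, 16)
double: tangent at (12, 16): λ = (3·12² + 62)/(2·16) ≡ 56/32. 32⁻¹ ≡ 16 (mod 73), so λ ≡ 56·16 ≡ 20.
  x = λ² - 12 - 12 = 400 - 24 ≡ 11; y = λ·(12 - 11) - 16 ≡ 4. → (11, 4)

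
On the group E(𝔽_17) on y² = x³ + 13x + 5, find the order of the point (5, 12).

4

2P: tangent at (5, 12): λ = (3·5² + 13)/(2·12) ≡ 3/7. 7⁻¹ ≡ 5 (mod 17), so λ ≡ 3·5 ≡ 15.
  x = λ² - 5 - 5 = 225 - 10 ≡ 11; y = λ·(5 - 11) - 12 ≡ 0. → (11, 0)
3P: (11, 0) + (5, 12). λ = (12 - 0)/(5 - 11) ≡ 12/11 mod 17. 11⁻¹ ≡ 14 (mod 17), so λ ≡ 15.
  x = λ² - 11 - 5 = 225 - 16 ≡ 5; y = λ·(11 - 5) - 0 ≡ 5. → (5, 5)
4P: (5, 5) + (5, 12): same x and y₁ ≡ -y₂, so the sum is O.
4P = O, so the order is 4.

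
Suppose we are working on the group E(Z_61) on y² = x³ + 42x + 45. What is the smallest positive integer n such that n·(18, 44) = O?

11

2P: tangent at (18, 44): λ = (3·18² + 42)/(2·44) ≡ 38/27. 27⁻¹ ≡ 52 (mod 61) since 27·52 = 1404 ≡ 1, so λ ≡ 38·52 ≡ 24.
  x = λ² - 18 - 18 = 576 - 36 ≡ 52; y = λ·(18 - 52) - 44 ≡ 55. → (52, 55)
3P: (52, 55) + (18, 44). λ = (44 - 55)/(18 - 52) ≡ 50/27 mod 61. 27⁻¹ ≡ 52 (mod 61), so λ ≡ 38.
  x = λ² - 52 - 18 = 1444 - 70 ≡ 32; y = λ·(52 - 32) - 55 ≡ 34. → (32, 34)
4P: (32, 34) + (18, 44). λ = (44 - 34)/(18 - 32) ≡ 10/47 mod 61. 47⁻¹ ≡ 13 (mod 61), so λ ≡ 8.
  x = λ² - 32 - 18 = 64 - 50 ≡ 14; y = λ·(32 - 14) - 34 ≡ 49. → (14, 49)
5P: (14, 49) + (18, 44). λ = (44 - 49)/(18 - 14) ≡ 56/4 mod 61. 4⁻¹ ≡ 46 (mod 61) since 4·46 = 184 ≡ 1, so λ ≡ 14.
  x = λ² - 14 - 18 = 196 - 32 ≡ 42; y = λ·(14 - 42) - 49 ≡ 47. → (42, 47)
6P: (42, 47) + (18, 44). λ = (44 - 47)/(18 - 42) ≡ 58/37 mod 61. 37⁻¹ ≡ 33 (mod 61), so λ ≡ 23.
  x = λ² - 42 - 18 = 529 - 60 ≡ 42; y = λ·(42 - 42) - 47 ≡ 14. → (42, 14)
7P: (42, 14) + (18, 44). λ = (44 - 14)/(18 - 42) ≡ 30/37 mod 61. 37⁻¹ ≡ 33 (mod 61), so λ ≡ 14.
  x = λ² - 42 - 18 = 196 - 60 ≡ 14; y = λ·(42 - 14) - 14 ≡ 12. → (14, 12)
8P: (14, 12) + (18, 44). λ = (44 - 12)/(18 - 14) ≡ 32/4 mod 61. 4⁻¹ ≡ 46 (mod 61) since 4·46 = 184 ≡ 1, so λ ≡ 8.
  x = λ² - 14 - 18 = 64 - 32 ≡ 32; y = λ·(14 - 32) - 12 ≡ 27. → (32, 27)
9P: (32, 27) + (18, 44). λ = (44 - 27)/(18 - 32) ≡ 17/47 mod 61. 47⁻¹ ≡ 13 (mod 61), so λ ≡ 38.
  x = λ² - 32 - 18 = 1444 - 50 ≡ 52; y = λ·(32 - 52) - 27 ≡ 6. → (52, 6)
10P: (52, 6) + (18, 44). λ = (44 - 6)/(18 - 52) ≡ 38/27 mod 61. 27⁻¹ ≡ 52 (mod 61), so λ ≡ 24.
  x = λ² - 52 - 18 = 576 - 70 ≡ 18; y = λ·(52 - 18) - 6 ≡ 17. → (18, 17)
11P: (18, 17) + (18, 44): same x and y₁ ≡ -y₂, so the sum is O.
11P = O, so the order is 11.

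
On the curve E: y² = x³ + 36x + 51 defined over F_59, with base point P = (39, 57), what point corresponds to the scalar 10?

Double-and-add on 10 = (1010)₂. Start with P = (39, 57) for the leading 1-bit.
double: tangent at (39, 57): λ = (3·39² + 36)/(2·57) ≡ 56/55. 55⁻¹ ≡ 44 (mod 59) since 55·44 = 2420 ≡ 1, so λ ≡ 56·44 ≡ 45.
  x = λ² - 39 - 39 = 2025 - 78 ≡ 0; y = λ·(39 - 0) - 57 ≡ 46. → (0, 46)
double: tangent at (0, 46): λ = (3·0² + 36)/(2·46) ≡ 36/33. 33⁻¹ ≡ 34 (mod 59) since 33·34 = 1122 ≡ 1, so λ ≡ 36·34 ≡ 44.
  x = λ² - 0 - 0 = 1936 - 0 ≡ 48; y = λ·(0 - 48) - 46 ≡ 25. → (48, 25)
add P: (48, 25) + (39, 57). λ = (57 - 25)/(39 - 48) ≡ 32/50 mod 59. 50⁻¹ ≡ 13 (mod 59), so λ ≡ 3.
  x = λ² - 48 - 39 = 9 - 87 ≡ 40; y = λ·(48 - 40) - 25 ≡ 58. → (40, 58)
double: tangent at (40, 58): λ = (3·40² + 36)/(2·58) ≡ 57/57. 57⁻¹ ≡ 29 (mod 59), so λ ≡ 57·29 ≡ 1.
  x = λ² - 40 - 40 = 1 - 80 ≡ 39; y = λ·(40 - 39) - 58 ≡ 2. → (39, 2)

(39, 2)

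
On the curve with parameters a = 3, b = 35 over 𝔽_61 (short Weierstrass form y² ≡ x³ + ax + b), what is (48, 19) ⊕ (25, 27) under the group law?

(48, 19) + (25, 27). λ = (27 - 19)/(25 - 48) ≡ 8/38 mod 61. 38⁻¹ ≡ 53 (mod 61) since 38·53 = 2014 ≡ 1, so λ ≡ 58.
  x = λ² - 48 - 25 = 3364 - 73 ≡ 58; y = λ·(48 - 58) - 19 ≡ 11. → (58, 11)

(58, 11)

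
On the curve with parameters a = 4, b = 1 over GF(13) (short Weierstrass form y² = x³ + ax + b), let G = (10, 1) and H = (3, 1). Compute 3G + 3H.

(12, 10)

First 3G:
Repeated addition: build up to 3G.
2G: tangent at (10, 1): λ = (3·10² + 4)/(2·1) ≡ 5/2. 2⁻¹ ≡ 7 (mod 13) since 2·7 = 14 ≡ 1, so λ ≡ 5·7 ≡ 9.
  x = λ² - 10 - 10 = 81 - 20 ≡ 9; y = λ·(10 - 9) - 1 ≡ 8. → (9, 8)
3G: (9, 8) + (10, 1). λ = (1 - 8)/(10 - 9) ≡ 6/1 mod 13. 1⁻¹ ≡ 1 (mod 13) since 1·1 = 1 ≡ 1, so λ ≡ 6.
  x = λ² - 9 - 10 = 36 - 19 ≡ 4; y = λ·(9 - 4) - 8 ≡ 9. → (4, 9)
3G = (4, 9).
Next 3H:
Repeated addition: build up to 3H.
2H: tangent at (3, 1): λ = (3·3² + 4)/(2·1) ≡ 5/2. 2⁻¹ ≡ 7 (mod 13) since 2·7 = 14 ≡ 1, so λ ≡ 5·7 ≡ 9.
  x = λ² - 3 - 3 = 81 - 6 ≡ 10; y = λ·(3 - 10) - 1 ≡ 1. → (10, 1)
3H: (10, 1) + (3, 1). λ = (1 - 1)/(3 - 10) ≡ 0/6 mod 13. 6⁻¹ ≡ 11 (mod 13) since 6·11 = 66 ≡ 1, so λ ≡ 0.
  x = λ² - 10 - 3 = 0 - 13 ≡ 0; y = λ·(10 - 0) - 1 ≡ 12. → (0, 12)
3H = (0, 12).
Finally 3G + 3H:
(4, 9) + (0, 12). λ = (12 - 9)/(0 - 4) ≡ 3/9 mod 13. 9⁻¹ ≡ 3 (mod 13), so λ ≡ 9.
  x = λ² - 4 - 0 = 81 - 4 ≡ 12; y = λ·(4 - 12) - 9 ≡ 10. → (12, 10)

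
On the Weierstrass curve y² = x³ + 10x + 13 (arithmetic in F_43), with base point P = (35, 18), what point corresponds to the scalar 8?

Repeated addition: build up to 8P.
2P: tangent at (35, 18): λ = (3·35² + 10)/(2·18) ≡ 30/36. 36⁻¹ ≡ 6 (mod 43) since 36·6 = 216 ≡ 1, so λ ≡ 30·6 ≡ 8.
  x = λ² - 35 - 35 = 64 - 70 ≡ 37; y = λ·(35 - 37) - 18 ≡ 9. → (37, 9)
3P: (37, 9) + (35, 18). λ = (18 - 9)/(35 - 37) ≡ 9/41 mod 43. 41⁻¹ ≡ 21 (mod 43), so λ ≡ 17.
  x = λ² - 37 - 35 = 289 - 72 ≡ 2; y = λ·(37 - 2) - 9 ≡ 27. → (2, 27)
4P: (2, 27) + (35, 18). λ = (18 - 27)/(35 - 2) ≡ 34/33 mod 43. 33⁻¹ ≡ 30 (mod 43), so λ ≡ 31.
  x = λ² - 2 - 35 = 961 - 37 ≡ 21; y = λ·(2 - 21) - 27 ≡ 29. → (21, 29)
5P: (21, 29) + (35, 18). λ = (18 - 29)/(35 - 21) ≡ 32/14 mod 43. 14⁻¹ ≡ 40 (mod 43), so λ ≡ 33.
  x = λ² - 21 - 35 = 1089 - 56 ≡ 1; y = λ·(21 - 1) - 29 ≡ 29. → (1, 29)
6P: (1, 29) + (35, 18). λ = (18 - 29)/(35 - 1) ≡ 32/34 mod 43. 34⁻¹ ≡ 19 (mod 43), so λ ≡ 6.
  x = λ² - 1 - 35 = 36 - 36 ≡ 0; y = λ·(1 - 0) - 29 ≡ 20. → (0, 20)
7P: (0, 20) + (35, 18). λ = (18 - 20)/(35 - 0) ≡ 41/35 mod 43. 35⁻¹ ≡ 16 (mod 43) since 35·16 = 560 ≡ 1, so λ ≡ 11.
  x = λ² - 0 - 35 = 121 - 35 ≡ 0; y = λ·(0 - 0) - 20 ≡ 23. → (0, 23)
8P: (0, 23) + (35, 18). λ = (18 - 23)/(35 - 0) ≡ 38/35 mod 43. 35⁻¹ ≡ 16 (mod 43) since 35·16 = 560 ≡ 1, so λ ≡ 6.
  x = λ² - 0 - 35 = 36 - 35 ≡ 1; y = λ·(0 - 1) - 23 ≡ 14. → (1, 14)

(1, 14)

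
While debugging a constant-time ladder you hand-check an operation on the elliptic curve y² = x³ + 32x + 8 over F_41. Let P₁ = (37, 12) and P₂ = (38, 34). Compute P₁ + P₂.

(40, 4)

(37, 12) + (38, 34). λ = (34 - 12)/(38 - 37) ≡ 22/1 mod 41. 1⁻¹ ≡ 1 (mod 41) since 1·1 = 1 ≡ 1, so λ ≡ 22.
  x = λ² - 37 - 38 = 484 - 75 ≡ 40; y = λ·(37 - 40) - 12 ≡ 4. → (40, 4)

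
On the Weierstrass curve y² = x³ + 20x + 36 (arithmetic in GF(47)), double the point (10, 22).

(36, 41)

tangent at (10, 22): λ = (3·10² + 20)/(2·22) ≡ 38/44. 44⁻¹ ≡ 31 (mod 47), so λ ≡ 38·31 ≡ 3.
  x = λ² - 10 - 10 = 9 - 20 ≡ 36; y = λ·(10 - 36) - 22 ≡ 41. → (36, 41)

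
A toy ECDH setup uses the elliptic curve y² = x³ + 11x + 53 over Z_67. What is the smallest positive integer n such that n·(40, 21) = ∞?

2P: tangent at (40, 21): λ = (3·40² + 11)/(2·21) ≡ 54/42. 42⁻¹ ≡ 8 (mod 67), so λ ≡ 54·8 ≡ 30.
  x = λ² - 40 - 40 = 900 - 80 ≡ 16; y = λ·(40 - 16) - 21 ≡ 29. → (16, 29)
3P: (16, 29) + (40, 21). λ = (21 - 29)/(40 - 16) ≡ 59/24 mod 67. 24⁻¹ ≡ 14 (mod 67), so λ ≡ 22.
  x = λ² - 16 - 40 = 484 - 56 ≡ 26; y = λ·(16 - 26) - 29 ≡ 19. → (26, 19)
4P: (26, 19) + (40, 21). λ = (21 - 19)/(40 - 26) ≡ 2/14 mod 67. 14⁻¹ ≡ 24 (mod 67), so λ ≡ 48.
  x = λ² - 26 - 40 = 2304 - 66 ≡ 27; y = λ·(26 - 27) - 19 ≡ 0. → (27, 0)
5P: (27, 0) + (40, 21). λ = (21 - 0)/(40 - 27) ≡ 21/13 mod 67. 13⁻¹ ≡ 31 (mod 67) since 13·31 = 403 ≡ 1, so λ ≡ 48.
  x = λ² - 27 - 40 = 2304 - 67 ≡ 26; y = λ·(27 - 26) - 0 ≡ 48. → (26, 48)
6P: (26, 48) + (40, 21). λ = (21 - 48)/(40 - 26) ≡ 40/14 mod 67. 14⁻¹ ≡ 24 (mod 67), so λ ≡ 22.
  x = λ² - 26 - 40 = 484 - 66 ≡ 16; y = λ·(26 - 16) - 48 ≡ 38. → (16, 38)
7P: (16, 38) + (40, 21). λ = (21 - 38)/(40 - 16) ≡ 50/24 mod 67. 24⁻¹ ≡ 14 (mod 67), so λ ≡ 30.
  x = λ² - 16 - 40 = 900 - 56 ≡ 40; y = λ·(16 - 40) - 38 ≡ 46. → (40, 46)
8P: (40, 46) + (40, 21): same x and y₁ ≡ -y₂, so the sum is ∞.
8P = ∞, so the order is 8.

8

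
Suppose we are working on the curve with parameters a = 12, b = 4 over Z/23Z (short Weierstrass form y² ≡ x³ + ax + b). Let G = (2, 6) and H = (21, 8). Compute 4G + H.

First 4G:
Double-and-add on 4 = (100)₂. Start with G = (2, 6) for the leading 1-bit.
double: tangent at (2, 6): λ = (3·2² + 12)/(2·6) ≡ 1/12. 12⁻¹ ≡ 2 (mod 23), so λ ≡ 1·2 ≡ 2.
  x = λ² - 2 - 2 = 4 - 4 ≡ 0; y = λ·(2 - 0) - 6 ≡ 21. → (0, 21)
double: tangent at (0, 21): λ = (3·0² + 12)/(2·21) ≡ 12/19. 19⁻¹ ≡ 17 (mod 23) since 19·17 = 323 ≡ 1, so λ ≡ 12·17 ≡ 20.
  x = λ² - 0 - 0 = 400 - 0 ≡ 9; y = λ·(0 - 9) - 21 ≡ 6. → (9, 6)
4G = (9, 6).
Finally 4G + H:
(9, 6) + (21, 8). λ = (8 - 6)/(21 - 9) ≡ 2/12 mod 23. 12⁻¹ ≡ 2 (mod 23), so λ ≡ 4.
  x = λ² - 9 - 21 = 16 - 30 ≡ 9; y = λ·(9 - 9) - 6 ≡ 17. → (9, 17)

(9, 17)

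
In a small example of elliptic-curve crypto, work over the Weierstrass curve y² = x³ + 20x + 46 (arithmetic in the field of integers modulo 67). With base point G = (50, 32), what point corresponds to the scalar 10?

Repeated addition: build up to 10G.
2G: tangent at (50, 32): λ = (3·50² + 20)/(2·32) ≡ 16/64. 64⁻¹ ≡ 22 (mod 67), so λ ≡ 16·22 ≡ 17.
  x = λ² - 50 - 50 = 289 - 100 ≡ 55; y = λ·(50 - 55) - 32 ≡ 17. → (55, 17)
3G: (55, 17) + (50, 32). λ = (32 - 17)/(50 - 55) ≡ 15/62 mod 67. 62⁻¹ ≡ 40 (mod 67) since 62·40 = 2480 ≡ 1, so λ ≡ 64.
  x = λ² - 55 - 50 = 4096 - 105 ≡ 38; y = λ·(55 - 38) - 17 ≡ 66. → (38, 66)
4G: (38, 66) + (50, 32). λ = (32 - 66)/(50 - 38) ≡ 33/12 mod 67. 12⁻¹ ≡ 28 (mod 67) since 12·28 = 336 ≡ 1, so λ ≡ 53.
  x = λ² - 38 - 50 = 2809 - 88 ≡ 41; y = λ·(38 - 41) - 66 ≡ 43. → (41, 43)
5G: (41, 43) + (50, 32). λ = (32 - 43)/(50 - 41) ≡ 56/9 mod 67. 9⁻¹ ≡ 15 (mod 67), so λ ≡ 36.
  x = λ² - 41 - 50 = 1296 - 91 ≡ 66; y = λ·(41 - 66) - 43 ≡ 62. → (66, 62)
6G: (66, 62) + (50, 32). λ = (32 - 62)/(50 - 66) ≡ 37/51 mod 67. 51⁻¹ ≡ 46 (mod 67), so λ ≡ 27.
  x = λ² - 66 - 50 = 729 - 116 ≡ 10; y = λ·(66 - 10) - 62 ≡ 43. → (10, 43)
7G: (10, 43) + (50, 32). λ = (32 - 43)/(50 - 10) ≡ 56/40 mod 67. 40⁻¹ ≡ 62 (mod 67) since 40·62 = 2480 ≡ 1, so λ ≡ 55.
  x = λ² - 10 - 50 = 3025 - 60 ≡ 17; y = λ·(10 - 17) - 43 ≡ 41. → (17, 41)
8G: (17, 41) + (50, 32). λ = (32 - 41)/(50 - 17) ≡ 58/33 mod 67. 33⁻¹ ≡ 65 (mod 67), so λ ≡ 18.
  x = λ² - 17 - 50 = 324 - 67 ≡ 56; y = λ·(17 - 56) - 41 ≡ 61. → (56, 61)
9G: (56, 61) + (50, 32). λ = (32 - 61)/(50 - 56) ≡ 38/61 mod 67. 61⁻¹ ≡ 11 (mod 67), so λ ≡ 16.
  x = λ² - 56 - 50 = 256 - 106 ≡ 16; y = λ·(56 - 16) - 61 ≡ 43. → (16, 43)
10G: (16, 43) + (50, 32). λ = (32 - 43)/(50 - 16) ≡ 56/34 mod 67. 34⁻¹ ≡ 2 (mod 67) since 34·2 = 68 ≡ 1, so λ ≡ 45.
  x = λ² - 16 - 50 = 2025 - 66 ≡ 16; y = λ·(16 - 16) - 43 ≡ 24. → (16, 24)

(16, 24)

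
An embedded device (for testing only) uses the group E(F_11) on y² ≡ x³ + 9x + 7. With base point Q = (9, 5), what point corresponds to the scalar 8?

Repeated addition: build up to 8Q.
2Q: tangent at (9, 5): λ = (3·9² + 9)/(2·5) ≡ 10/10. 10⁻¹ ≡ 10 (mod 11), so λ ≡ 10·10 ≡ 1.
  x = λ² - 9 - 9 = 1 - 18 ≡ 5; y = λ·(9 - 5) - 5 ≡ 10. → (5, 10)
3Q: (5, 10) + (9, 5). λ = (5 - 10)/(9 - 5) ≡ 6/4 mod 11. 4⁻¹ ≡ 3 (mod 11), so λ ≡ 7.
  x = λ² - 5 - 9 = 49 - 14 ≡ 2; y = λ·(5 - 2) - 10 ≡ 0. → (2, 0)
4Q: (2, 0) + (9, 5). λ = (5 - 0)/(9 - 2) ≡ 5/7 mod 11. 7⁻¹ ≡ 8 (mod 11) since 7·8 = 56 ≡ 1, so λ ≡ 7.
  x = λ² - 2 - 9 = 49 - 11 ≡ 5; y = λ·(2 - 5) - 0 ≡ 1. → (5, 1)
5Q: (5, 1) + (9, 5). λ = (5 - 1)/(9 - 5) ≡ 4/4 mod 11. 4⁻¹ ≡ 3 (mod 11) since 4·3 = 12 ≡ 1, so λ ≡ 1.
  x = λ² - 5 - 9 = 1 - 14 ≡ 9; y = λ·(5 - 9) - 1 ≡ 6. → (9, 6)
6Q: (9, 6) + (9, 5): same x and y₁ ≡ -y₂, so the sum is the point at infinity.
7Q: the point at infinity + (9, 5) = (9, 5) (identity).
8Q: tangent at (9, 5): λ = (3·9² + 9)/(2·5) ≡ 10/10. 10⁻¹ ≡ 10 (mod 11), so λ ≡ 10·10 ≡ 1.
  x = λ² - 9 - 9 = 1 - 18 ≡ 5; y = λ·(9 - 5) - 5 ≡ 10. → (5, 10)

(5, 10)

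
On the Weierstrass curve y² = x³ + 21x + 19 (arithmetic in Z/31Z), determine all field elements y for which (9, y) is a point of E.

x³ + 21x + 19 = 937 ≡ 7 (mod 31).
Square roots of 7 mod 31: 10 and 21 (since 10² = 100 ≡ 7).

10, 21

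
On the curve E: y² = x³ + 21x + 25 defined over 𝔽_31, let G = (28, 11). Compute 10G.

Double-and-add on 10 = (1010)₂. Start with G = (28, 11) for the leading 1-bit.
double: tangent at (28, 11): λ = (3·28² + 21)/(2·11) ≡ 17/22. 22⁻¹ ≡ 24 (mod 31) since 22·24 = 528 ≡ 1, so λ ≡ 17·24 ≡ 5.
  x = λ² - 28 - 28 = 25 - 56 ≡ 0; y = λ·(28 - 0) - 11 ≡ 5. → (0, 5)
double: tangent at (0, 5): λ = (3·0² + 21)/(2·5) ≡ 21/10. 10⁻¹ ≡ 28 (mod 31), so λ ≡ 21·28 ≡ 30.
  x = λ² - 0 - 0 = 900 - 0 ≡ 1; y = λ·(0 - 1) - 5 ≡ 27. → (1, 27)
add G: (1, 27) + (28, 11). λ = (11 - 27)/(28 - 1) ≡ 15/27 mod 31. 27⁻¹ ≡ 23 (mod 31), so λ ≡ 4.
  x = λ² - 1 - 28 = 16 - 29 ≡ 18; y = λ·(1 - 18) - 27 ≡ 29. → (18, 29)
double: tangent at (18, 29): λ = (3·18² + 21)/(2·29) ≡ 1/27. 27⁻¹ ≡ 23 (mod 31), so λ ≡ 1·23 ≡ 23.
  x = λ² - 18 - 18 = 529 - 36 ≡ 28; y = λ·(18 - 28) - 29 ≡ 20. → (28, 20)

(28, 20)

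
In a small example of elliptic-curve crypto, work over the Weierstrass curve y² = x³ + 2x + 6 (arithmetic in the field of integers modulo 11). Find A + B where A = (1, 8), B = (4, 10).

(1, 8) + (4, 10). λ = (10 - 8)/(4 - 1) ≡ 2/3 mod 11. 3⁻¹ ≡ 4 (mod 11), so λ ≡ 8.
  x = λ² - 1 - 4 = 64 - 5 ≡ 4; y = λ·(1 - 4) - 8 ≡ 1. → (4, 1)

(4, 1)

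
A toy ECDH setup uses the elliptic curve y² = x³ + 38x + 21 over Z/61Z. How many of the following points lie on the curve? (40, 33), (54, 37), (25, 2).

(40, 33): 33² ≡ 52, rhs ≡ 27 → off.
(54, 37): 37² ≡ 27, rhs ≡ 22 → off.
(25, 2): 2² ≡ 4, rhs ≡ 4 → on.

1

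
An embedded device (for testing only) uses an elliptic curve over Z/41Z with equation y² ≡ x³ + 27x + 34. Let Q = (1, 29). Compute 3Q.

(22, 40)

Repeated addition: build up to 3Q.
2Q: tangent at (1, 29): λ = (3·1² + 27)/(2·29) ≡ 30/17. 17⁻¹ ≡ 29 (mod 41), so λ ≡ 30·29 ≡ 9.
  x = λ² - 1 - 1 = 81 - 2 ≡ 38; y = λ·(1 - 38) - 29 ≡ 7. → (38, 7)
3Q: (38, 7) + (1, 29). λ = (29 - 7)/(1 - 38) ≡ 22/4 mod 41. 4⁻¹ ≡ 31 (mod 41) since 4·31 = 124 ≡ 1, so λ ≡ 26.
  x = λ² - 38 - 1 = 676 - 39 ≡ 22; y = λ·(38 - 22) - 7 ≡ 40. → (22, 40)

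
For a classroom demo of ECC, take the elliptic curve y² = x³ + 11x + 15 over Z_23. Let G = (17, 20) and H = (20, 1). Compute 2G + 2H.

(4, 10)

First 2G:
Repeated addition: build up to 2G.
2G: tangent at (17, 20): λ = (3·17² + 11)/(2·20) ≡ 4/17. 17⁻¹ ≡ 19 (mod 23), so λ ≡ 4·19 ≡ 7.
  x = λ² - 17 - 17 = 49 - 34 ≡ 15; y = λ·(17 - 15) - 20 ≡ 17. → (15, 17)
2G = (15, 17).
Next 2H:
Repeated addition: build up to 2H.
2H: tangent at (20, 1): λ = (3·20² + 11)/(2·1) ≡ 15/2. 2⁻¹ ≡ 12 (mod 23), so λ ≡ 15·12 ≡ 19.
  x = λ² - 20 - 20 = 361 - 40 ≡ 22; y = λ·(20 - 22) - 1 ≡ 7. → (22, 7)
2H = (22, 7).
Finally 2G + 2H:
(15, 17) + (22, 7). λ = (7 - 17)/(22 - 15) ≡ 13/7 mod 23. 7⁻¹ ≡ 10 (mod 23) since 7·10 = 70 ≡ 1, so λ ≡ 15.
  x = λ² - 15 - 22 = 225 - 37 ≡ 4; y = λ·(15 - 4) - 17 ≡ 10. → (4, 10)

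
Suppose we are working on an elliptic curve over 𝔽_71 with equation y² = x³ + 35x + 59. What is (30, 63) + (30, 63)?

(61, 22)

tangent at (30, 63): λ = (3·30² + 35)/(2·63) ≡ 37/55. 55⁻¹ ≡ 31 (mod 71), so λ ≡ 37·31 ≡ 11.
  x = λ² - 30 - 30 = 121 - 60 ≡ 61; y = λ·(30 - 61) - 63 ≡ 22. → (61, 22)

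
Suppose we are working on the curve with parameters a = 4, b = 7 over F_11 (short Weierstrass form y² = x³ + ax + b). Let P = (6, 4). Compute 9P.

(7, 2)

Double-and-add on 9 = (1001)₂. Start with P = (6, 4) for the leading 1-bit.
double: tangent at (6, 4): λ = (3·6² + 4)/(2·4) ≡ 2/8. 8⁻¹ ≡ 7 (mod 11) since 8·7 = 56 ≡ 1, so λ ≡ 2·7 ≡ 3.
  x = λ² - 6 - 6 = 9 - 12 ≡ 8; y = λ·(6 - 8) - 4 ≡ 1. → (8, 1)
double: tangent at (8, 1): λ = (3·8² + 4)/(2·1) ≡ 9/2. 2⁻¹ ≡ 6 (mod 11) since 2·6 = 12 ≡ 1, so λ ≡ 9·6 ≡ 10.
  x = λ² - 8 - 8 = 100 - 16 ≡ 7; y = λ·(8 - 7) - 1 ≡ 9. → (7, 9)
double: tangent at (7, 9): λ = (3·7² + 4)/(2·9) ≡ 8/7. 7⁻¹ ≡ 8 (mod 11) since 7·8 = 56 ≡ 1, so λ ≡ 8·8 ≡ 9.
  x = λ² - 7 - 7 = 81 - 14 ≡ 1; y = λ·(7 - 1) - 9 ≡ 1. → (1, 1)
add P: (1, 1) + (6, 4). λ = (4 - 1)/(6 - 1) ≡ 3/5 mod 11. 5⁻¹ ≡ 9 (mod 11), so λ ≡ 5.
  x = λ² - 1 - 6 = 25 - 7 ≡ 7; y = λ·(1 - 7) - 1 ≡ 2. → (7, 2)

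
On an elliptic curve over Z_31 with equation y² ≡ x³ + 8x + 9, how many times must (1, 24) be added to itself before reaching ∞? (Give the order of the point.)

2P: tangent at (1, 24): λ = (3·1² + 8)/(2·24) ≡ 11/17. 17⁻¹ ≡ 11 (mod 31), so λ ≡ 11·11 ≡ 28.
  x = λ² - 1 - 1 = 784 - 2 ≡ 7; y = λ·(1 - 7) - 24 ≡ 25. → (7, 25)
3P: (7, 25) + (1, 24). λ = (24 - 25)/(1 - 7) ≡ 30/25 mod 31. 25⁻¹ ≡ 5 (mod 31) since 25·5 = 125 ≡ 1, so λ ≡ 26.
  x = λ² - 7 - 1 = 676 - 8 ≡ 17; y = λ·(7 - 17) - 25 ≡ 25. → (17, 25)
4P: (17, 25) + (1, 24). λ = (24 - 25)/(1 - 17) ≡ 30/15 mod 31. 15⁻¹ ≡ 29 (mod 31) since 15·29 = 435 ≡ 1, so λ ≡ 2.
  x = λ² - 17 - 1 = 4 - 18 ≡ 17; y = λ·(17 - 17) - 25 ≡ 6. → (17, 6)
5P: (17, 6) + (1, 24). λ = (24 - 6)/(1 - 17) ≡ 18/15 mod 31. 15⁻¹ ≡ 29 (mod 31), so λ ≡ 26.
  x = λ² - 17 - 1 = 676 - 18 ≡ 7; y = λ·(17 - 7) - 6 ≡ 6. → (7, 6)
6P: (7, 6) + (1, 24). λ = (24 - 6)/(1 - 7) ≡ 18/25 mod 31. 25⁻¹ ≡ 5 (mod 31), so λ ≡ 28.
  x = λ² - 7 - 1 = 784 - 8 ≡ 1; y = λ·(7 - 1) - 6 ≡ 7. → (1, 7)
7P: (1, 7) + (1, 24): same x and y₁ ≡ -y₂, so the sum is ∞.
7P = ∞, so the order is 7.

7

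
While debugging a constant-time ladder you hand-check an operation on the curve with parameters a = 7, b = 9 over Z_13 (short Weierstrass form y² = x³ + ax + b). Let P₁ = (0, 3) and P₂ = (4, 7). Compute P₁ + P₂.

(0, 3) + (4, 7). λ = (7 - 3)/(4 - 0) ≡ 4/4 mod 13. 4⁻¹ ≡ 10 (mod 13) since 4·10 = 40 ≡ 1, so λ ≡ 1.
  x = λ² - 0 - 4 = 1 - 4 ≡ 10; y = λ·(0 - 10) - 3 ≡ 0. → (10, 0)

(10, 0)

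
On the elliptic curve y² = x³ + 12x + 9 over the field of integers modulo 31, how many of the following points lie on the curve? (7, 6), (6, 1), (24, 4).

1

(7, 6): 6² ≡ 5, rhs ≡ 2 → off.
(6, 1): 1² ≡ 1, rhs ≡ 18 → off.
(24, 4): 4² ≡ 16, rhs ≡ 16 → on.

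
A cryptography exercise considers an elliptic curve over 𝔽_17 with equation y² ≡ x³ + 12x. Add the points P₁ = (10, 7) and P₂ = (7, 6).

(2, 7)

(10, 7) + (7, 6). λ = (6 - 7)/(7 - 10) ≡ 16/14 mod 17. 14⁻¹ ≡ 11 (mod 17), so λ ≡ 6.
  x = λ² - 10 - 7 = 36 - 17 ≡ 2; y = λ·(10 - 2) - 7 ≡ 7. → (2, 7)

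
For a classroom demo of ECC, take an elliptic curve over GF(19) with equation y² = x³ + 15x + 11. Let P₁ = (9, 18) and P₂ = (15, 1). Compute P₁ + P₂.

(12, 0)

(9, 18) + (15, 1). λ = (1 - 18)/(15 - 9) ≡ 2/6 mod 19. 6⁻¹ ≡ 16 (mod 19), so λ ≡ 13.
  x = λ² - 9 - 15 = 169 - 24 ≡ 12; y = λ·(9 - 12) - 18 ≡ 0. → (12, 0)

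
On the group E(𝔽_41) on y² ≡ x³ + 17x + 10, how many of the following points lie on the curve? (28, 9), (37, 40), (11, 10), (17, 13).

(28, 9): 9² ≡ 40, rhs ≡ 11 → off.
(37, 40): 40² ≡ 1, rhs ≡ 1 → on.
(11, 10): 10² ≡ 18, rhs ≡ 11 → off.
(17, 13): 13² ≡ 5, rhs ≡ 5 → on.

2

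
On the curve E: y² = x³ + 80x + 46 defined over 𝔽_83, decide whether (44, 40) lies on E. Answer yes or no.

y² = 40² ≡ 23; x³ + 80x + 46 = 88750 ≡ 23 (mod 83). 23 = 23.

yes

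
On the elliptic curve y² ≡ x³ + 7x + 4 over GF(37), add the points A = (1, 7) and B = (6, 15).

(0, 2)

(1, 7) + (6, 15). λ = (15 - 7)/(6 - 1) ≡ 8/5 mod 37. 5⁻¹ ≡ 15 (mod 37) since 5·15 = 75 ≡ 1, so λ ≡ 9.
  x = λ² - 1 - 6 = 81 - 7 ≡ 0; y = λ·(1 - 0) - 7 ≡ 2. → (0, 2)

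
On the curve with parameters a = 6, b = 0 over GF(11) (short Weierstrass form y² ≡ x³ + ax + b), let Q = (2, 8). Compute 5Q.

(2, 3)

Double-and-add on 5 = (101)₂. Start with Q = (2, 8) for the leading 1-bit.
double: tangent at (2, 8): λ = (3·2² + 6)/(2·8) ≡ 7/5. 5⁻¹ ≡ 9 (mod 11), so λ ≡ 7·9 ≡ 8.
  x = λ² - 2 - 2 = 64 - 4 ≡ 5; y = λ·(2 - 5) - 8 ≡ 1. → (5, 1)
double: tangent at (5, 1): λ = (3·5² + 6)/(2·1) ≡ 4/2. 2⁻¹ ≡ 6 (mod 11), so λ ≡ 4·6 ≡ 2.
  x = λ² - 5 - 5 = 4 - 10 ≡ 5; y = λ·(5 - 5) - 1 ≡ 10. → (5, 10)
add Q: (5, 10) + (2, 8). λ = (8 - 10)/(2 - 5) ≡ 9/8 mod 11. 8⁻¹ ≡ 7 (mod 11), so λ ≡ 8.
  x = λ² - 5 - 2 = 64 - 7 ≡ 2; y = λ·(5 - 2) - 10 ≡ 3. → (2, 3)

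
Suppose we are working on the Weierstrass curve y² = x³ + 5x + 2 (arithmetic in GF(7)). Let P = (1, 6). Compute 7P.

(0, 3)

Repeated addition: build up to 7P.
2P: tangent at (1, 6): λ = (3·1² + 5)/(2·6) ≡ 1/5. 5⁻¹ ≡ 3 (mod 7) since 5·3 = 15 ≡ 1, so λ ≡ 1·3 ≡ 3.
  x = λ² - 1 - 1 = 9 - 2 ≡ 0; y = λ·(1 - 0) - 6 ≡ 4. → (0, 4)
3P: (0, 4) + (1, 6). λ = (6 - 4)/(1 - 0) ≡ 2/1 mod 7. 1⁻¹ ≡ 1 (mod 7) since 1·1 = 1 ≡ 1, so λ ≡ 2.
  x = λ² - 0 - 1 = 4 - 1 ≡ 3; y = λ·(0 - 3) - 4 ≡ 4. → (3, 4)
4P: (3, 4) + (1, 6). λ = (6 - 4)/(1 - 3) ≡ 2/5 mod 7. 5⁻¹ ≡ 3 (mod 7), so λ ≡ 6.
  x = λ² - 3 - 1 = 36 - 4 ≡ 4; y = λ·(3 - 4) - 4 ≡ 4. → (4, 4)
5P: (4, 4) + (1, 6). λ = (6 - 4)/(1 - 4) ≡ 2/4 mod 7. 4⁻¹ ≡ 2 (mod 7), so λ ≡ 4.
  x = λ² - 4 - 1 = 16 - 5 ≡ 4; y = λ·(4 - 4) - 4 ≡ 3. → (4, 3)
6P: (4, 3) + (1, 6). λ = (6 - 3)/(1 - 4) ≡ 3/4 mod 7. 4⁻¹ ≡ 2 (mod 7), so λ ≡ 6.
  x = λ² - 4 - 1 = 36 - 5 ≡ 3; y = λ·(4 - 3) - 3 ≡ 3. → (3, 3)
7P: (3, 3) + (1, 6). λ = (6 - 3)/(1 - 3) ≡ 3/5 mod 7. 5⁻¹ ≡ 3 (mod 7), so λ ≡ 2.
  x = λ² - 3 - 1 = 4 - 4 ≡ 0; y = λ·(3 - 0) - 3 ≡ 3. → (0, 3)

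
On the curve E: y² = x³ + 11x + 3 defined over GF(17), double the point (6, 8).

tangent at (6, 8): λ = (3·6² + 11)/(2·8) ≡ 0/16. 16⁻¹ ≡ 16 (mod 17), so λ ≡ 0·16 ≡ 0.
  x = λ² - 6 - 6 = 0 - 12 ≡ 5; y = λ·(6 - 5) - 8 ≡ 9. → (5, 9)

(5, 9)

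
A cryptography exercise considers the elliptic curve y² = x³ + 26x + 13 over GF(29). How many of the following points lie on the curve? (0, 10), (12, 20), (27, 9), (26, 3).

(0, 10): 10² ≡ 13, rhs ≡ 13 → on.
(12, 20): 20² ≡ 23, rhs ≡ 23 → on.
(27, 9): 9² ≡ 23, rhs ≡ 11 → off.
(26, 3): 3² ≡ 9, rhs ≡ 24 → off.

2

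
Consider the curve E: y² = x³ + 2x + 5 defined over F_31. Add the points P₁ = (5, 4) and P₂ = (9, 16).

(5, 4) + (9, 16). λ = (16 - 4)/(9 - 5) ≡ 12/4 mod 31. 4⁻¹ ≡ 8 (mod 31), so λ ≡ 3.
  x = λ² - 5 - 9 = 9 - 14 ≡ 26; y = λ·(5 - 26) - 4 ≡ 26. → (26, 26)

(26, 26)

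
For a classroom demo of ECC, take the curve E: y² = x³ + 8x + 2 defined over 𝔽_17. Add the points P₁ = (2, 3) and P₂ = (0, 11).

(2, 3) + (0, 11). λ = (11 - 3)/(0 - 2) ≡ 8/15 mod 17. 15⁻¹ ≡ 8 (mod 17), so λ ≡ 13.
  x = λ² - 2 - 0 = 169 - 2 ≡ 14; y = λ·(2 - 14) - 3 ≡ 11. → (14, 11)

(14, 11)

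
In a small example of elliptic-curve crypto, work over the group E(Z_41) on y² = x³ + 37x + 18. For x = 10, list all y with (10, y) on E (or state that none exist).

none

x³ + 37x + 18 = 1388 ≡ 35 (mod 41).
35 is a non-residue mod 41; no y exists.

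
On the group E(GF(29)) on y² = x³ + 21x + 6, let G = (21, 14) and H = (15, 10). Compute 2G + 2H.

(6, 0)

First 2G:
Repeated addition: build up to 2G.
2G: tangent at (21, 14): λ = (3·21² + 21)/(2·14) ≡ 10/28. 28⁻¹ ≡ 28 (mod 29), so λ ≡ 10·28 ≡ 19.
  x = λ² - 21 - 21 = 361 - 42 ≡ 0; y = λ·(21 - 0) - 14 ≡ 8. → (0, 8)
2G = (0, 8).
Next 2H:
Repeated addition: build up to 2H.
2H: tangent at (15, 10): λ = (3·15² + 21)/(2·10) ≡ 0/20. 20⁻¹ ≡ 16 (mod 29) since 20·16 = 320 ≡ 1, so λ ≡ 0·16 ≡ 0.
  x = λ² - 15 - 15 = 0 - 30 ≡ 28; y = λ·(15 - 28) - 10 ≡ 19. → (28, 19)
2H = (28, 19).
Finally 2G + 2H:
(0, 8) + (28, 19). λ = (19 - 8)/(28 - 0) ≡ 11/28 mod 29. 28⁻¹ ≡ 28 (mod 29) since 28·28 = 784 ≡ 1, so λ ≡ 18.
  x = λ² - 0 - 28 = 324 - 28 ≡ 6; y = λ·(0 - 6) - 8 ≡ 0. → (6, 0)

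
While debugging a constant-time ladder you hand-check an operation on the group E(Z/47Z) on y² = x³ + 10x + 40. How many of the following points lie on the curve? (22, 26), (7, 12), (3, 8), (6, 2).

0

(22, 26): 26² ≡ 18, rhs ≡ 4 → off.
(7, 12): 12² ≡ 3, rhs ≡ 30 → off.
(3, 8): 8² ≡ 17, rhs ≡ 3 → off.
(6, 2): 2² ≡ 4, rhs ≡ 34 → off.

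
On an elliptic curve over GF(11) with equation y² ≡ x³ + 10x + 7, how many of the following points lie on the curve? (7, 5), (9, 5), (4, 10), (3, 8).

(7, 5): 5² ≡ 3, rhs ≡ 2 → off.
(9, 5): 5² ≡ 3, rhs ≡ 1 → off.
(4, 10): 10² ≡ 1, rhs ≡ 1 → on.
(3, 8): 8² ≡ 9, rhs ≡ 9 → on.

2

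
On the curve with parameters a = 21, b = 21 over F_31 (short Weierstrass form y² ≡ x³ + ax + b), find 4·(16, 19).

(26, 16)

Write G = (16, 19).
Double-and-add on 4 = (100)₂. Start with G = (16, 19) for the leading 1-bit.
double: tangent at (16, 19): λ = (3·16² + 21)/(2·19) ≡ 14/7. 7⁻¹ ≡ 9 (mod 31), so λ ≡ 14·9 ≡ 2.
  x = λ² - 16 - 16 = 4 - 32 ≡ 3; y = λ·(16 - 3) - 19 ≡ 7. → (3, 7)
double: tangent at (3, 7): λ = (3·3² + 21)/(2·7) ≡ 17/14. 14⁻¹ ≡ 20 (mod 31) since 14·20 = 280 ≡ 1, so λ ≡ 17·20 ≡ 30.
  x = λ² - 3 - 3 = 900 - 6 ≡ 26; y = λ·(3 - 26) - 7 ≡ 16. → (26, 16)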